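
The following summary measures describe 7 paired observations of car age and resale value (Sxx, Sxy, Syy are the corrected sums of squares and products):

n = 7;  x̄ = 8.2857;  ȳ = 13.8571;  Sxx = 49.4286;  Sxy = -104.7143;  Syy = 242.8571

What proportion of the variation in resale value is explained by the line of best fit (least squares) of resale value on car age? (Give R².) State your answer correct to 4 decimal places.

R² = Sxy²/(Sxx·Syy) = (-104.7143)²/(49.4286·242.8571) = 0.913446

0.9134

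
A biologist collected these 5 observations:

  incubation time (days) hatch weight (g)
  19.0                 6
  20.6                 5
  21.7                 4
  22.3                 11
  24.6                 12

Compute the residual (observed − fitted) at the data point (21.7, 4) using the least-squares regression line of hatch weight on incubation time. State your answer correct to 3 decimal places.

n = 5, Σx = 108.2, Σy = 38, Σxy = 844.3, Σx² = 2358.7
Sxx = Σx² − (Σx)²/n = 2358.7 − 2341.448 = 17.252
Sxy = Σxy − (Σx)(Σy)/n = 844.3 − 822.32 = 21.98
b = Sxy/Sxx = 21.98/17.252 = 1.274055
a = ȳ − b·x̄ = 7.6 − 1.274055·21.64 = -19.970554
ŷ(21.7) = -19.970554 + 1.274055·21.7 = 7.676443
residual = y − ŷ = 4 − 7.676443 = -3.676443

-3.676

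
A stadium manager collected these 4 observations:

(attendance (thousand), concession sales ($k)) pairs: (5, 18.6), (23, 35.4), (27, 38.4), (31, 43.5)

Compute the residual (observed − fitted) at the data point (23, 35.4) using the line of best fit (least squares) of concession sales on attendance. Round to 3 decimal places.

0.017

n = 4, Σx = 86, Σy = 135.9, Σxy = 3292.5, Σx² = 2244
Sxx = Σx² − (Σx)²/n = 2244 − 1849 = 395
Sxy = Σxy − (Σx)(Σy)/n = 3292.5 − 2921.85 = 370.65
b = Sxy/Sxx = 370.65/395 = 0.938354
a = ȳ − b·x̄ = 33.975 − 0.938354·21.5 = 13.800380
ŷ(23) = 13.800380 + 0.938354·23 = 35.382532
residual = y − ŷ = 35.4 − 35.382532 = 0.017468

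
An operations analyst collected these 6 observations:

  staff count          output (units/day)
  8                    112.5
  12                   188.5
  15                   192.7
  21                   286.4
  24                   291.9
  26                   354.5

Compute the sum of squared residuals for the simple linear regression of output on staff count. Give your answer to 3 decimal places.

n = 6, Σx = 106, Σy = 1426.5, Σxy = 28289.5, Σx² = 2126, Σy² = 378222.61
Sxx = Σx² − (Σx)²/n = 2126 − 1872.666667 = 253.333333
Sxy = Σxy − (Σx)(Σy)/n = 28289.5 − 25201.5 = 3088
Syy = Σy² − (Σy)²/n = 378222.61 − 339150.375 = 39072.235
b = Sxy/Sxx = 3088/253.333333 = 12.189474
SSE = Syy − b·Sxy = 39072.235 − 12.189474·3088 = 1431.140263

1431.140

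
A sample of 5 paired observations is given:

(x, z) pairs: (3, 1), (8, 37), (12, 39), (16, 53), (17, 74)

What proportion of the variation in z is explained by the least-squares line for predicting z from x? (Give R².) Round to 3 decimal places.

n = 5, Σx = 56, Σy = 204, Σxy = 2873, Σx² = 762, Σy² = 11176
Sxx = Σx² − (Σx)²/n = 762 − 627.2 = 134.8
Sxy = Σxy − (Σx)(Σy)/n = 2873 − 2284.8 = 588.2
Syy = Σy² − (Σy)²/n = 11176 − 8323.2 = 2852.8
R² = Sxy²/(Sxx·Syy) = (588.2)²/(134.8·2852.8) = 0.899682

0.900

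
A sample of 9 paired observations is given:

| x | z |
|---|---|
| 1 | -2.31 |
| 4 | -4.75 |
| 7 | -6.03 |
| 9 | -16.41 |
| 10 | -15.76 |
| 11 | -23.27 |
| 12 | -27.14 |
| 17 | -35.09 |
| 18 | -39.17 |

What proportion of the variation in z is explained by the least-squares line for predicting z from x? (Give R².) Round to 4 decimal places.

0.9416

n = 9, Σx = 89, Σy = -169.93, Σxy = -2252.05, Σx² = 1125, Σy² = 4625.5947
Sxx = Σx² − (Σx)²/n = 1125 − 880.111111 = 244.888889
Sxy = Σxy − (Σx)(Σy)/n = -2252.05 − (-1680.418889) = -571.631111
Syy = Σy² − (Σy)²/n = 4625.5947 − 3208.467211 = 1417.127489
R² = Sxy²/(Sxx·Syy) = (-571.631111)²/(244.888889·1417.127489) = 0.941572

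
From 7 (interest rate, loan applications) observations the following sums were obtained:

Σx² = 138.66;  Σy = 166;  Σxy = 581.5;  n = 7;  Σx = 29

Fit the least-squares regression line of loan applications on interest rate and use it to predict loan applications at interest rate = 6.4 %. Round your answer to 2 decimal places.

10.77

Sxx = Σx² − (Σx)²/n = 138.66 − 120.142857 = 18.517143
Sxy = Σxy − (Σx)(Σy)/n = 581.5 − 687.714286 = -106.214286
b = Sxy/Sxx = -106.214286/18.517143 = -5.735998
a = ȳ − b·x̄ = 23.714286 − (-5.735998)·4.142857 = 47.477704
ŷ(6.4) = a + b·6.4 = 47.477704 + (-5.735998)·6.4 = 10.767320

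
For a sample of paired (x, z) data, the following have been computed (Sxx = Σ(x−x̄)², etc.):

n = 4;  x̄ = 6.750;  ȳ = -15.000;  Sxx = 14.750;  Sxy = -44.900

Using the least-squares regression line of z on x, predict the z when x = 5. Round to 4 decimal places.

-9.6729

b = Sxy/Sxx = -44.9/14.75 = -3.044068
a = ȳ − b·x̄ = -15 − (-3.044068)·6.75 = 5.547458
ŷ(5) = a + b·5 = 5.547458 + (-3.044068)·5 = -9.672881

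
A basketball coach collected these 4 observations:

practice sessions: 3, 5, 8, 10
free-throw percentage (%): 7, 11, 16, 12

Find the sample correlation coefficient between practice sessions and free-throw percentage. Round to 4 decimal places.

0.7250

n = 4, Σx = 26, Σy = 46, Σxy = 324, Σx² = 198, Σy² = 570
Sxx = Σx² − (Σx)²/n = 198 − 169 = 29
Sxy = Σxy − (Σx)(Σy)/n = 324 − 299 = 25
Syy = Σy² − (Σy)²/n = 570 − 529 = 41
r = Sxy/√(Sxx·Syy) = 25/√(1189) = 25/34.481879 = 0.725018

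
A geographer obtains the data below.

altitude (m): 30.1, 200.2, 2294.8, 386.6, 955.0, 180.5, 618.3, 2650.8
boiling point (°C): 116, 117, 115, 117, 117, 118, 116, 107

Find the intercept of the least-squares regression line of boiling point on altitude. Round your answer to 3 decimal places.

117.903

n = 8, Σx = 7316.3, Σy = 923, Σxy = 824441.6, Σx² = 13810193.43
Sxx = Σx² − (Σx)²/n = 13810193.43 − 6691030.71125 = 7119162.71875
Sxy = Σxy − (Σx)(Σy)/n = 824441.6 − 844118.1125 = -19676.5125
b = Sxy/Sxx = -19676.5125/7119162.71875 = -0.002764
a = ȳ − b·x̄ = 115.375 − (-0.002764)·914.5375 = 117.902672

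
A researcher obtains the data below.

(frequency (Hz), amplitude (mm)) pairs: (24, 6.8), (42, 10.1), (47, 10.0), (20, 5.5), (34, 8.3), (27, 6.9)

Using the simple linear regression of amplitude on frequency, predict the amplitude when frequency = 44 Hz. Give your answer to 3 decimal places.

n = 6, Σx = 194, Σy = 47.6, Σxy = 1635.9, Σx² = 6834
Sxx = Σx² − (Σx)²/n = 6834 − 6272.666667 = 561.333333
Sxy = Σxy − (Σx)(Σy)/n = 1635.9 − 1539.066667 = 96.833333
b = Sxy/Sxx = 96.833333/561.333333 = 0.172506
a = ȳ − b·x̄ = 7.933333 − 0.172506·32.333333 = 2.355641
ŷ(44) = a + b·44 = 2.355641 + 0.172506·44 = 9.945903

9.946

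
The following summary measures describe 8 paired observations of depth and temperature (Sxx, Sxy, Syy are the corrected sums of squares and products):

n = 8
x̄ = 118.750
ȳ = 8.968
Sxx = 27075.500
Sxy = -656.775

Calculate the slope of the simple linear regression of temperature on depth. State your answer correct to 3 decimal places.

-0.024

b = Sxy/Sxx = -656.775/27075.5 = -0.024257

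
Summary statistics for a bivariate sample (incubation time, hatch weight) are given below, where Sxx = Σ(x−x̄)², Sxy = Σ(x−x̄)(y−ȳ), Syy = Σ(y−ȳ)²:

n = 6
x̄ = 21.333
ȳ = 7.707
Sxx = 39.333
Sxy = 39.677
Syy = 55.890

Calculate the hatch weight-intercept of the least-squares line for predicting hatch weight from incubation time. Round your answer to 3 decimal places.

b = Sxy/Sxx = 39.677/39.333 = 1.008746
a = ȳ − b·x̄ = 7.707 − 1.008746·21.333 = -13.812575

-13.813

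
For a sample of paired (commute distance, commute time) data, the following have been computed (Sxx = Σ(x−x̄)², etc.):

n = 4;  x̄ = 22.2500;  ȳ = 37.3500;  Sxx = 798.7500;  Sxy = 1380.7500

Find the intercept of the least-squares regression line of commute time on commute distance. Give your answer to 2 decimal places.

b = Sxy/Sxx = 1380.75/798.75 = 1.728638
a = ȳ − b·x̄ = 37.35 − 1.728638·22.25 = -1.112207

-1.11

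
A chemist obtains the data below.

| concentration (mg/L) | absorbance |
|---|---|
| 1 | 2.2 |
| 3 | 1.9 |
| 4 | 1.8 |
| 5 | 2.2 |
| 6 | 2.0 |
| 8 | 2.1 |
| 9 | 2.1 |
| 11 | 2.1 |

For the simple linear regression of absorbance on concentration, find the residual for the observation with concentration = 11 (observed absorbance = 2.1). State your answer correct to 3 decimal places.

0.013

n = 8, Σx = 47, Σy = 16.4, Σxy = 96.9, Σx² = 353
Sxx = Σx² − (Σx)²/n = 353 − 276.125 = 76.875
Sxy = Σxy − (Σx)(Σy)/n = 96.9 − 96.35 = 0.55
b = Sxy/Sxx = 0.55/76.875 = 0.007154
a = ȳ − b·x̄ = 2.05 − 0.007154·5.875 = 2.007967
ŷ(11) = 2.007967 + 0.007154·11 = 2.086667
residual = y − ŷ = 2.1 − 2.086667 = 0.013333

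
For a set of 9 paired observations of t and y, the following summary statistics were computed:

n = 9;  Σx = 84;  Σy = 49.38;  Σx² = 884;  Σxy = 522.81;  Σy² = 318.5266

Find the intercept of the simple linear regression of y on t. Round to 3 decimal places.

-0.293

Sxx = Σx² − (Σx)²/n = 884 − 784 = 100
Sxy = Σxy − (Σx)(Σy)/n = 522.81 − 460.88 = 61.93
b = Sxy/Sxx = 61.93/100 = 0.6193
a = ȳ − b·x̄ = 5.486667 − 0.6193·9.333333 = -0.293467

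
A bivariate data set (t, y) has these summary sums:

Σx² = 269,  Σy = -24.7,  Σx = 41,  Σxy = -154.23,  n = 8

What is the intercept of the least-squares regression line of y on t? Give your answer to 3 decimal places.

Sxx = Σx² − (Σx)²/n = 269 − 210.125 = 58.875
Sxy = Σxy − (Σx)(Σy)/n = -154.23 − (-126.5875) = -27.6425
b = Sxy/Sxx = -27.6425/58.875 = -0.469512
a = ȳ − b·x̄ = -3.0875 − (-0.469512)·5.125 = -0.681253

-0.681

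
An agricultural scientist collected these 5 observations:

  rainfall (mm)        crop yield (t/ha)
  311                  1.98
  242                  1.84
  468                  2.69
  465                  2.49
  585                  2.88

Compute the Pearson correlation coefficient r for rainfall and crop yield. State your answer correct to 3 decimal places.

n = 5, Σx = 2071, Σy = 11.88, Σxy = 5162.63, Σx² = 932759, Σy² = 29.0366
Sxx = Σx² − (Σx)²/n = 932759 − 857808.2 = 74950.8
Sxy = Σxy − (Σx)(Σy)/n = 5162.63 − 4920.696 = 241.934
Syy = Σy² − (Σy)²/n = 29.0366 − 28.22688 = 0.80972
r = Sxy/√(Sxx·Syy) = 241.934/√(60689.161776) = 241.934/246.351703 = 0.982067

0.982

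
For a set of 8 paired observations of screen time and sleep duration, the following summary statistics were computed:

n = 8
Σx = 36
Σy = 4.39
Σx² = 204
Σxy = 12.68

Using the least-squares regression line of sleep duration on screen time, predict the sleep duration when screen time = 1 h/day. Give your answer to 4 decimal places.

1.1383

Sxx = Σx² − (Σx)²/n = 204 − 162 = 42
Sxy = Σxy − (Σx)(Σy)/n = 12.68 − 19.755 = -7.075
b = Sxy/Sxx = -7.075/42 = -0.168452
a = ȳ − b·x̄ = 0.54875 − (-0.168452)·4.5 = 1.306786
ŷ(1) = a + b·1 = 1.306786 + (-0.168452)·1 = 1.138333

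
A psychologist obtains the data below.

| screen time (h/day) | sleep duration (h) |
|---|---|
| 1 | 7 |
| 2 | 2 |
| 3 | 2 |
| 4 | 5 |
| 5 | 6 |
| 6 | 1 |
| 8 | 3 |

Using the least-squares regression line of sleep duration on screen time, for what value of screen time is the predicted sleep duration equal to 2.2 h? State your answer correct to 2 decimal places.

9.07

n = 7, Σx = 29, Σy = 26, Σxy = 97, Σx² = 155
Sxx = Σx² − (Σx)²/n = 155 − 120.142857 = 34.857143
Sxy = Σxy − (Σx)(Σy)/n = 97 − 107.714286 = -10.714286
b = Sxy/Sxx = -10.714286/34.857143 = -0.307377
a = ȳ − b·x̄ = 3.714286 − (-0.307377)·4.142857 = 4.987705
Set a + b·x = 2.2: x = (2.2 − 4.987705) / (-0.307377) = 9.069333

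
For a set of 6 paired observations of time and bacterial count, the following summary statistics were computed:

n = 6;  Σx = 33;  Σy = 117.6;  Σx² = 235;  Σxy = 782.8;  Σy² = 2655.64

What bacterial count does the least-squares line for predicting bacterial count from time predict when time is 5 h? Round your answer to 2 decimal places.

18.33

Sxx = Σx² − (Σx)²/n = 235 − 181.5 = 53.5
Sxy = Σxy − (Σx)(Σy)/n = 782.8 − 646.8 = 136
b = Sxy/Sxx = 136/53.5 = 2.542056
a = ȳ − b·x̄ = 19.6 − 2.542056·5.5 = 5.618692
ŷ(5) = a + b·5 = 5.618692 + 2.542056·5 = 18.328972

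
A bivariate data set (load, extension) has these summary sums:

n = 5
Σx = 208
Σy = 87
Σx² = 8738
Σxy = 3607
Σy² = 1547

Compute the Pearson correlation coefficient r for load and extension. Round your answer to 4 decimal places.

Sxx = Σx² − (Σx)²/n = 8738 − 8652.8 = 85.2
Sxy = Σxy − (Σx)(Σy)/n = 3607 − 3619.2 = -12.2
Syy = Σy² − (Σy)²/n = 1547 − 1513.8 = 33.2
r = Sxy/√(Sxx·Syy) = -12.2/√(2828.64) = -12.2/53.184960 = -0.229388

-0.2294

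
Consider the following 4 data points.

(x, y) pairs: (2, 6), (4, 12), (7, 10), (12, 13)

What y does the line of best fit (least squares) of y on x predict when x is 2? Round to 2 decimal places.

8.02

n = 4, Σx = 25, Σy = 41, Σxy = 286, Σx² = 213
Sxx = Σx² − (Σx)²/n = 213 − 156.25 = 56.75
Sxy = Σxy − (Σx)(Σy)/n = 286 − 256.25 = 29.75
b = Sxy/Sxx = 29.75/56.75 = 0.524229
a = ȳ − b·x̄ = 10.25 − 0.524229·6.25 = 6.973568
ŷ(2) = a + b·2 = 6.973568 + 0.524229·2 = 8.022026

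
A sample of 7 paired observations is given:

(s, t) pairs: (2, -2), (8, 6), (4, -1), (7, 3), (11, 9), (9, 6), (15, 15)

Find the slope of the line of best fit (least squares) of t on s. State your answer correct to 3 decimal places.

n = 7, Σx = 56, Σy = 36, Σxy = 439, Σx² = 560
Sxx = Σx² − (Σx)²/n = 560 − 448 = 112
Sxy = Σxy − (Σx)(Σy)/n = 439 − 288 = 151
b = Sxy/Sxx = 151/112 = 1.348214

1.348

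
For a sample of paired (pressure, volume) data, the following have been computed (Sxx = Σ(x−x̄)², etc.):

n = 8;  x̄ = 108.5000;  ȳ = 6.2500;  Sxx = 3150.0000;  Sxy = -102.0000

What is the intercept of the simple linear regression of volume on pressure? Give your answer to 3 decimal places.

b = Sxy/Sxx = -102/3150 = -0.032381
a = ȳ − b·x̄ = 6.25 − (-0.032381)·108.5 = 9.763333

9.763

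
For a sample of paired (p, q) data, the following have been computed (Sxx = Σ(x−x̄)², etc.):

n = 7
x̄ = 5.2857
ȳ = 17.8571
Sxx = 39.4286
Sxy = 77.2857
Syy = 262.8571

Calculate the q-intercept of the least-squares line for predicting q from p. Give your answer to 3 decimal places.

7.496

b = Sxy/Sxx = 77.2857/39.4286 = 1.960143
a = ȳ − b·x̄ = 17.8571 − 1.960143·5.2857 = 7.496371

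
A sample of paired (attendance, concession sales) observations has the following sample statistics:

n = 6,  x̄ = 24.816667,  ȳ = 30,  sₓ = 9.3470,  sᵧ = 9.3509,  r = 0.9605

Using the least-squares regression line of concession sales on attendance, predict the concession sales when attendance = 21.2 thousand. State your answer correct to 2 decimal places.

b = r · sᵧ/sₓ = 0.9605 · 9.3509/9.347 = 0.960901
a = ȳ − b·x̄ = 30 − 0.960901·24.816667 = 6.153646
ŷ(21.2) = a + b·21.2 = 6.153646 + 0.960901·21.2 = 26.524742

26.52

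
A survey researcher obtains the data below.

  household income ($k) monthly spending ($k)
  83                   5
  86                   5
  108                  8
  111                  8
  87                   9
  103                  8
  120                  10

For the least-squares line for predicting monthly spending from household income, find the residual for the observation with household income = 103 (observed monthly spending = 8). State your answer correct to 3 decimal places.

0.115

n = 7, Σx = 698, Σy = 53, Σxy = 5404, Σx² = 70848
Sxx = Σx² − (Σx)²/n = 70848 − 69600.571429 = 1247.428571
Sxy = Σxy − (Σx)(Σy)/n = 5404 − 5284.857143 = 119.142857
b = Sxy/Sxx = 119.142857/1247.428571 = 0.095511
a = ȳ − b·x̄ = 7.571429 − 0.095511·99.714286 = -1.952359
ŷ(103) = -1.952359 + 0.095511·103 = 7.885250
residual = y − ŷ = 8 − 7.885250 = 0.114750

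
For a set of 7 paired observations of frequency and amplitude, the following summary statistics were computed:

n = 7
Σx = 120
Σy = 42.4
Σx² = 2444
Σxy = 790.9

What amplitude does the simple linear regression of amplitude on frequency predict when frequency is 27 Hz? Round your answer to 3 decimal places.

7.689

Sxx = Σx² − (Σx)²/n = 2444 − 2057.142857 = 386.857143
Sxy = Σxy − (Σx)(Σy)/n = 790.9 − 726.857143 = 64.042857
b = Sxy/Sxx = 64.042857/386.857143 = 0.165547
a = ȳ − b·x̄ = 6.057143 − 0.165547·17.142857 = 3.219202
ŷ(27) = a + b·27 = 3.219202 + 0.165547·27 = 7.688959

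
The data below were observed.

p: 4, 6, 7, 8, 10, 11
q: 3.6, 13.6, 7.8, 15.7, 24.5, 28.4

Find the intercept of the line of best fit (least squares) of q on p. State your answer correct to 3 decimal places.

-11.080

n = 6, Σx = 46, Σy = 93.6, Σxy = 833.6, Σx² = 386
Sxx = Σx² − (Σx)²/n = 386 − 352.666667 = 33.333333
Sxy = Σxy − (Σx)(Σy)/n = 833.6 − 717.6 = 116
b = Sxy/Sxx = 116/33.333333 = 3.48
a = ȳ − b·x̄ = 15.6 − 3.48·7.666667 = -11.08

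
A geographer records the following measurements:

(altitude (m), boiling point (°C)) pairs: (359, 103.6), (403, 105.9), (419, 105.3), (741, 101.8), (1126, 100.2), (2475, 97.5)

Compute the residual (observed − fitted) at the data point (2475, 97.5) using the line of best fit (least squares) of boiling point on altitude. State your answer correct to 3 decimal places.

n = 6, Σx = 5523, Σy = 614.3, Σxy = 553562.3, Σx² = 8409433
Sxx = Σx² − (Σx)²/n = 8409433 − 5083921.5 = 3325511.5
Sxy = Σxy − (Σx)(Σy)/n = 553562.3 − 565463.15 = -11900.85
b = Sxy/Sxx = -11900.85/3325511.5 = -0.003579
a = ȳ − b·x̄ = 102.383333 − (-0.003579)·920.5 = 105.677483
ŷ(2475) = 105.677483 + (-0.003579)·2475 = 96.820318
residual = y − ŷ = 97.5 − 96.820318 = 0.679682

0.680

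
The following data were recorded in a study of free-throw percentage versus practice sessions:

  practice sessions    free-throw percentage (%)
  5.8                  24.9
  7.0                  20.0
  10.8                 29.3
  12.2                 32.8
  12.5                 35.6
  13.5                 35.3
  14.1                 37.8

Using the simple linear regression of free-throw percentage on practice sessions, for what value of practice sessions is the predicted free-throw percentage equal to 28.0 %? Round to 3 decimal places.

9.337

n = 7, Σx = 75.9, Σy = 215.7, Σxy = 2455.55, Σx² = 885.43
Sxx = Σx² − (Σx)²/n = 885.43 − 822.972857 = 62.457143
Sxy = Σxy − (Σx)(Σy)/n = 2455.55 − 2338.804286 = 116.745714
b = Sxy/Sxx = 116.745714/62.457143 = 1.869213
a = ȳ − b·x̄ = 30.814286 − 1.869213·10.842857 = 10.546674
Set a + b·x = 28.0: x = (28.0 − 10.546674) / 1.869213 = 9.337258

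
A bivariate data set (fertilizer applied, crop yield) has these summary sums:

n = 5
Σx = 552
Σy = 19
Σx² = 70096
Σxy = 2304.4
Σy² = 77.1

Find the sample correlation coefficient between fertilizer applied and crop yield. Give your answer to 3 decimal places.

Sxx = Σx² − (Σx)²/n = 70096 − 60940.8 = 9155.2
Sxy = Σxy − (Σx)(Σy)/n = 2304.4 − 2097.6 = 206.8
Syy = Σy² − (Σy)²/n = 77.1 − 72.2 = 4.9
r = Sxy/√(Sxx·Syy) = 206.8/√(44860.48) = 206.8/211.802927 = 0.976379

0.976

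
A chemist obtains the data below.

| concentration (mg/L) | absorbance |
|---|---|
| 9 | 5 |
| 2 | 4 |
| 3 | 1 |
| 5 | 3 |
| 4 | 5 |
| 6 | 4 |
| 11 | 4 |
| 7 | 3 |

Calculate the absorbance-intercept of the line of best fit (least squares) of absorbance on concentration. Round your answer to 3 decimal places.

n = 8, Σx = 47, Σy = 29, Σxy = 180, Σx² = 341
Sxx = Σx² − (Σx)²/n = 341 − 276.125 = 64.875
Sxy = Σxy − (Σx)(Σy)/n = 180 − 170.375 = 9.625
b = Sxy/Sxx = 9.625/64.875 = 0.148362
a = ȳ − b·x̄ = 3.625 − 0.148362·5.875 = 2.753372

2.753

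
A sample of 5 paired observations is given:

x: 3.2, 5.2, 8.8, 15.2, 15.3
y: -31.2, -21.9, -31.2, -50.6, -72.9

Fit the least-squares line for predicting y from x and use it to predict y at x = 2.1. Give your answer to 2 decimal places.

-18.29

n = 5, Σx = 47.7, Σy = -207.8, Σxy = -2372.77, Σx² = 579.85
Sxx = Σx² − (Σx)²/n = 579.85 − 455.058 = 124.792
Sxy = Σxy − (Σx)(Σy)/n = -2372.77 − (-1982.412) = -390.358
b = Sxy/Sxx = -390.358/124.792 = -3.128069
a = ȳ − b·x̄ = -41.56 − (-3.128069)·9.54 = -11.718221
ŷ(2.1) = a + b·2.1 = -11.718221 + (-3.128069)·2.1 = -18.287166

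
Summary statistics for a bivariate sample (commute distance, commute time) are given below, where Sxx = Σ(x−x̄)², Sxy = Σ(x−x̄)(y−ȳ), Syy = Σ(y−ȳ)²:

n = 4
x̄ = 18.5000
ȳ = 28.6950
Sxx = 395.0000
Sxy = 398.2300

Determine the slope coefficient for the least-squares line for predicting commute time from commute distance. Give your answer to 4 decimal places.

b = Sxy/Sxx = 398.23/395 = 1.008177

1.0082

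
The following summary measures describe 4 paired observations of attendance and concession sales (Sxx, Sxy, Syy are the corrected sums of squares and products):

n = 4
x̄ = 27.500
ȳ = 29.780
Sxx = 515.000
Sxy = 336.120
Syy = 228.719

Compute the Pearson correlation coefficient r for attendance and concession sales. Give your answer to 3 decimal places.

0.979

r = Sxy/√(Sxx·Syy) = 336.12/√(117790.285) = 336.12/343.205893 = 0.979354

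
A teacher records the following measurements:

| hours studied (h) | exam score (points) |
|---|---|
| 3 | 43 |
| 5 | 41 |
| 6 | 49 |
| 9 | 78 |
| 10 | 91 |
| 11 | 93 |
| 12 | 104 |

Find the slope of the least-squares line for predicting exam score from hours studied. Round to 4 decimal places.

n = 7, Σx = 56, Σy = 499, Σxy = 4511, Σx² = 516
Sxx = Σx² − (Σx)²/n = 516 − 448 = 68
Sxy = Σxy − (Σx)(Σy)/n = 4511 − 3992 = 519
b = Sxy/Sxx = 519/68 = 7.632353

7.6324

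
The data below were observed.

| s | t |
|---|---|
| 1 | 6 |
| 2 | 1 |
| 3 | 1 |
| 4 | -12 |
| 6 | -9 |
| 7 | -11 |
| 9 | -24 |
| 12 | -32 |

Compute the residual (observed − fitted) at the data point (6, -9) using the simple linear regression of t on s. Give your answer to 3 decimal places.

n = 8, Σx = 44, Σy = -80, Σxy = -768, Σx² = 340
Sxx = Σx² − (Σx)²/n = 340 − 242 = 98
Sxy = Σxy − (Σx)(Σy)/n = -768 − (-440) = -328
b = Sxy/Sxx = -328/98 = -3.346939
a = ȳ − b·x̄ = -10 − (-3.346939)·5.5 = 8.408163
ŷ(6) = 8.408163 + (-3.346939)·6 = -11.673469
residual = y − ŷ = -9 − (-11.673469) = 2.673469

2.673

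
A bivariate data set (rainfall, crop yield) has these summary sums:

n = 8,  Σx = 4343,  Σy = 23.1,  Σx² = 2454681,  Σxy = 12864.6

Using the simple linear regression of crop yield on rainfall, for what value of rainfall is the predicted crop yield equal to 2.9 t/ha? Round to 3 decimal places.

Sxx = Σx² − (Σx)²/n = 2454681 − 2357706.125 = 96974.875
Sxy = Σxy − (Σx)(Σy)/n = 12864.6 − 12540.4125 = 324.1875
b = Sxy/Sxx = 324.1875/96974.875 = 0.003343
a = ȳ − b·x̄ = 2.8875 − 0.003343·542.875 = 1.072666
Set a + b·x = 2.9: x = (2.9 − 1.072666) / 0.003343 = 546.614151

546.614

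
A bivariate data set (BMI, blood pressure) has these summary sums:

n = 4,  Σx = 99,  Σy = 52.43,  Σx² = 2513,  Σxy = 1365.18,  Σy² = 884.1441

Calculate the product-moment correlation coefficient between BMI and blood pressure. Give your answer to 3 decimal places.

0.608

Sxx = Σx² − (Σx)²/n = 2513 − 2450.25 = 62.75
Sxy = Σxy − (Σx)(Σy)/n = 1365.18 − 1297.6425 = 67.5375
Syy = Σy² − (Σy)²/n = 884.1441 − 687.226225 = 196.917875
r = Sxy/√(Sxx·Syy) = 67.5375/√(12356.596656) = 67.5375/111.160230 = 0.607569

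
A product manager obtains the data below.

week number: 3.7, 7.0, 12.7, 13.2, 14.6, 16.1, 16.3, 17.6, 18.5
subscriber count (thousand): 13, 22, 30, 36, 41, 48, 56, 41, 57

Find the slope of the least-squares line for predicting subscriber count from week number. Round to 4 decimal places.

n = 9, Σx = 119.7, Σy = 344, Σxy = 5118.6, Σx² = 1788.29
Sxx = Σx² − (Σx)²/n = 1788.29 − 1592.01 = 196.28
Sxy = Σxy − (Σx)(Σy)/n = 5118.6 − 4575.2 = 543.4
b = Sxy/Sxx = 543.4/196.28 = 2.768494

2.7685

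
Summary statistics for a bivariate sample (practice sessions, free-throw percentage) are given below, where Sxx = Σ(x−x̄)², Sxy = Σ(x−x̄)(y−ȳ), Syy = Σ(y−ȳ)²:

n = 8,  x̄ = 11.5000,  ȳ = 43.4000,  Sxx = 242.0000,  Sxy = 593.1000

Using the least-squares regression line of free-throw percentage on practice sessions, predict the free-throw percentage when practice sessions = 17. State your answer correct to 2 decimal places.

56.88

b = Sxy/Sxx = 593.1/242 = 2.450826
a = ȳ − b·x̄ = 43.4 − 2.450826·11.5 = 15.215496
ŷ(17) = a + b·17 = 15.215496 + 2.450826·17 = 56.879545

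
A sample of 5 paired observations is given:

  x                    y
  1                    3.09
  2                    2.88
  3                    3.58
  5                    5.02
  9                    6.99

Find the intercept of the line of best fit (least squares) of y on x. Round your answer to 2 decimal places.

2.18

n = 5, Σx = 20, Σy = 21.56, Σxy = 107.6, Σx² = 120
Sxx = Σx² − (Σx)²/n = 120 − 80 = 40
Sxy = Σxy − (Σx)(Σy)/n = 107.6 − 86.24 = 21.36
b = Sxy/Sxx = 21.36/40 = 0.534
a = ȳ − b·x̄ = 4.312 − 0.534·4 = 2.176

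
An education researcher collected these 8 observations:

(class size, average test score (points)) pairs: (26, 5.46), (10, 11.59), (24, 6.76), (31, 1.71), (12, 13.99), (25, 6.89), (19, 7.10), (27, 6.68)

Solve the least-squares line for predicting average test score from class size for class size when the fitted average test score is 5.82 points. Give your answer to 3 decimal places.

n = 8, Σx = 174, Σy = 60.18, Σxy = 1128.5, Σx² = 4172
Sxx = Σx² − (Σx)²/n = 4172 − 3784.5 = 387.5
Sxy = Σxy − (Σx)(Σy)/n = 1128.5 − 1308.915 = -180.415
b = Sxy/Sxx = -180.415/387.5 = -0.465587
a = ȳ − b·x̄ = 7.5225 − (-0.465587)·21.75 = 17.649019
Set a + b·x = 5.82: x = (5.82 − 17.649019) / (-0.465587) = 25.406674

25.407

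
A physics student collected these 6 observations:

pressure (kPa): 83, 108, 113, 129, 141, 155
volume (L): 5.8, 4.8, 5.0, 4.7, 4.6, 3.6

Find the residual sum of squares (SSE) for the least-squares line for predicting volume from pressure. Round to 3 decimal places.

0.320

n = 6, Σx = 729, Σy = 28.5, Σxy = 3377.7, Σx² = 91869, Σy² = 137.89
Sxx = Σx² − (Σx)²/n = 91869 − 88573.5 = 3295.5
Sxy = Σxy − (Σx)(Σy)/n = 3377.7 − 3462.75 = -85.05
Syy = Σy² − (Σy)²/n = 137.89 − 135.375 = 2.515
b = Sxy/Sxx = -85.05/3295.5 = -0.025808
SSE = Syy − b·Sxy = 2.515 − (-0.025808)·(-85.05) = 0.320036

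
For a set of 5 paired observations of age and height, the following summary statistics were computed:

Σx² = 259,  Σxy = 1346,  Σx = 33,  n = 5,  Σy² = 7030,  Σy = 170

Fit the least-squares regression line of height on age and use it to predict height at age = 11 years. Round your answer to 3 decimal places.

57.922

Sxx = Σx² − (Σx)²/n = 259 − 217.8 = 41.2
Sxy = Σxy − (Σx)(Σy)/n = 1346 − 1122 = 224
b = Sxy/Sxx = 224/41.2 = 5.436893
a = ȳ − b·x̄ = 34 − 5.436893·6.6 = -1.883495
ŷ(11) = a + b·11 = -1.883495 + 5.436893·11 = 57.922330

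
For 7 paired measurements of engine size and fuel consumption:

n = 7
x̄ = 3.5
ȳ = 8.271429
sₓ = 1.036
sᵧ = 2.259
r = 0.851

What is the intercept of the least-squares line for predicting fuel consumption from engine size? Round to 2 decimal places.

b = r · sᵧ/sₓ = 0.851 · 2.259/1.036 = 1.855607
a = ȳ − b·x̄ = 8.271429 − 1.855607·3.5 = 1.776804

1.78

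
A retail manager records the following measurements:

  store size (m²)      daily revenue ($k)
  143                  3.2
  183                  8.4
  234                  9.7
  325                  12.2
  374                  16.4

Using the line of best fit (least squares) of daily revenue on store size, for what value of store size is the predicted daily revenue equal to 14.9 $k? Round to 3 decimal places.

n = 5, Σx = 1259, Σy = 49.9, Σxy = 14363.2, Σx² = 354195
Sxx = Σx² − (Σx)²/n = 354195 − 317016.2 = 37178.8
Sxy = Σxy − (Σx)(Σy)/n = 14363.2 − 12564.82 = 1798.38
b = Sxy/Sxx = 1798.38/37178.8 = 0.048371
a = ȳ − b·x̄ = 9.98 − 0.048371·251.8 = -2.199847
Set a + b·x = 14.9: x = (14.9 − (-2.199847)) / 0.048371 = 353.513596

353.514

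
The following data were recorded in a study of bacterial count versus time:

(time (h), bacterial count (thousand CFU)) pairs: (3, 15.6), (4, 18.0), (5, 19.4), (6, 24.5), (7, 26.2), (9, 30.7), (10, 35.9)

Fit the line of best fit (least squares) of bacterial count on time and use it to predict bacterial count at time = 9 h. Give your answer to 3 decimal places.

n = 7, Σx = 44, Σy = 170.3, Σxy = 1181.5, Σx² = 316
Sxx = Σx² − (Σx)²/n = 316 − 276.571429 = 39.428571
Sxy = Σxy − (Σx)(Σy)/n = 1181.5 − 1070.457143 = 111.042857
b = Sxy/Sxx = 111.042857/39.428571 = 2.816304
a = ȳ − b·x̄ = 24.328571 − 2.816304·6.285714 = 6.626087
ŷ(9) = a + b·9 = 6.626087 + 2.816304·9 = 31.972826

31.973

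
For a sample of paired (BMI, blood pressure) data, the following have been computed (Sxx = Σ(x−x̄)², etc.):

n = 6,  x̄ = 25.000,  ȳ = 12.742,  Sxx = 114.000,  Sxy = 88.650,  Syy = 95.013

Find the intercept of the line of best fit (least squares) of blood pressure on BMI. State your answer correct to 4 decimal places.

-6.6988

b = Sxy/Sxx = 88.65/114 = 0.777632
a = ȳ − b·x̄ = 12.742 − 0.777632·25 = -6.698789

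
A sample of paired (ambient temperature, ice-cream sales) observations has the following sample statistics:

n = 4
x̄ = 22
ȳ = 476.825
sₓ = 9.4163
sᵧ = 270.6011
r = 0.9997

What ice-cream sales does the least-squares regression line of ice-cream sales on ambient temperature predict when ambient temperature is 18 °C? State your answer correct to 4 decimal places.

361.9094

b = r · sᵧ/sₓ = 0.9997 · 270.6011/9.4163 = 28.728898
a = ȳ − b·x̄ = 476.825 − 28.728898·22 = -155.210750
ŷ(18) = a + b·18 = -155.210750 + 28.728898·18 = 361.909409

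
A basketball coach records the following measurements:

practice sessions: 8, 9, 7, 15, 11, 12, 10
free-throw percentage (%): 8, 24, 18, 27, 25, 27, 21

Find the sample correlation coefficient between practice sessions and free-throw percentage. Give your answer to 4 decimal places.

0.7076

n = 7, Σx = 72, Σy = 150, Σxy = 1620, Σx² = 784, Σy² = 3488
Sxx = Σx² − (Σx)²/n = 784 − 740.571429 = 43.428571
Sxy = Σxy − (Σx)(Σy)/n = 1620 − 1542.857143 = 77.142857
Syy = Σy² − (Σy)²/n = 3488 − 3214.285714 = 273.714286
r = Sxy/√(Sxx·Syy) = 77.142857/√(11887.020408) = 77.142857/109.027613 = 0.707553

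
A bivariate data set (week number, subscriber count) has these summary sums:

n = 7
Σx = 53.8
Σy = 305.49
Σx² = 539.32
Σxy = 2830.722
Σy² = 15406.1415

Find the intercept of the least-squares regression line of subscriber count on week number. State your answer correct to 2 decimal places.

14.15

Sxx = Σx² − (Σx)²/n = 539.32 − 413.491429 = 125.828571
Sxy = Σxy − (Σx)(Σy)/n = 2830.722 − 2347.908857 = 482.813143
b = Sxy/Sxx = 482.813143/125.828571 = 3.837071
a = ȳ − b·x̄ = 43.641429 − 3.837071·7.685714 = 14.150798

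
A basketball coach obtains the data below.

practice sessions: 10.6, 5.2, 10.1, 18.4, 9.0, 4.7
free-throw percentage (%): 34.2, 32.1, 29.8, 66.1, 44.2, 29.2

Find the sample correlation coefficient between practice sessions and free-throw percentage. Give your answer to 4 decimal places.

n = 6, Σx = 58, Σy = 235.6, Σxy = 2581.7, Σx² = 683.06, Σy² = 10263.58
Sxx = Σx² − (Σx)²/n = 683.06 − 560.666667 = 122.393333
Sxy = Σxy − (Σx)(Σy)/n = 2581.7 − 2277.466667 = 304.233333
Syy = Σy² − (Σy)²/n = 10263.58 − 9251.226667 = 1012.353333
r = Sxy/√(Sxx·Syy) = 304.233333/√(123905.298978) = 304.233333/352.001845 = 0.864295

0.8643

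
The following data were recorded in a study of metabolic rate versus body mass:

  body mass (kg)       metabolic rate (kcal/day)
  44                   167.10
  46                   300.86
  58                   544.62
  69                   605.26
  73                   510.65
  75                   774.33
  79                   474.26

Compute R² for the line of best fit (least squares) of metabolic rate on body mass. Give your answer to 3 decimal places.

0.603

n = 7, Σx = 444, Σy = 3377.08, Σxy = 227361.6, Σx² = 29372, Σy² = 1866662.6806
Sxx = Σx² − (Σx)²/n = 29372 − 28162.285714 = 1209.714286
Sxy = Σxy − (Σx)(Σy)/n = 227361.6 − 214203.36 = 13158.24
Syy = Σy² − (Σy)²/n = 1866662.6806 − 1629238.4752 = 237424.2054
R² = Sxy²/(Sxx·Syy) = (13158.24)²/(1209.714286·237424.2054) = 0.602820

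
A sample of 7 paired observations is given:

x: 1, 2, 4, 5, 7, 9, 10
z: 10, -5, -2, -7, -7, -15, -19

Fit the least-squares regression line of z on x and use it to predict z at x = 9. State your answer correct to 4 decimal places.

-15.2766

n = 7, Σx = 38, Σy = -45, Σxy = -417, Σx² = 276
Sxx = Σx² − (Σx)²/n = 276 − 206.285714 = 69.714286
Sxy = Σxy − (Σx)(Σy)/n = -417 − (-244.285714) = -172.714286
b = Sxy/Sxx = -172.714286/69.714286 = -2.477459
a = ȳ − b·x̄ = -6.428571 − (-2.477459)·5.428571 = 7.020492
ŷ(9) = a + b·9 = 7.020492 + (-2.477459)·9 = -15.276639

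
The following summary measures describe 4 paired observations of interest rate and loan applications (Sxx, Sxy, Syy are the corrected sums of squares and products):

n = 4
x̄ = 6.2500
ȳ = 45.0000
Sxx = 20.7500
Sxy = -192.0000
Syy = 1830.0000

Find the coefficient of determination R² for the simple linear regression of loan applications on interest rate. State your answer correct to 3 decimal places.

R² = Sxy²/(Sxx·Syy) = (-192)²/(20.75·1830) = 0.970808

0.971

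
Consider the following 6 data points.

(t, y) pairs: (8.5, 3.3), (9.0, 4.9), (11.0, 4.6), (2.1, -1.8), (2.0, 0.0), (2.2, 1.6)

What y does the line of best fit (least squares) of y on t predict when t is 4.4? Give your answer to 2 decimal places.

n = 6, Σx = 34.8, Σy = 12.6, Σxy = 122.49, Σx² = 287.5
Sxx = Σx² − (Σx)²/n = 287.5 − 201.84 = 85.66
Sxy = Σxy − (Σx)(Σy)/n = 122.49 − 73.08 = 49.41
b = Sxy/Sxx = 49.41/85.66 = 0.576815
a = ȳ − b·x̄ = 2.1 − 0.576815·5.8 = -1.245529
ŷ(4.4) = a + b·4.4 = -1.245529 + 0.576815·4.4 = 1.292459

1.29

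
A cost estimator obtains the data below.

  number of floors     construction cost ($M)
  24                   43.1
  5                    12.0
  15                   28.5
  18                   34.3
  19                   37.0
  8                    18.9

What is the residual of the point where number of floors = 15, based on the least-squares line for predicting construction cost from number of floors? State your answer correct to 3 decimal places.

n = 6, Σx = 89, Σy = 173.8, Σxy = 2993.5, Σx² = 1575
Sxx = Σx² − (Σx)²/n = 1575 − 1320.166667 = 254.833333
Sxy = Σxy − (Σx)(Σy)/n = 2993.5 − 2578.033333 = 415.466667
b = Sxy/Sxx = 415.466667/254.833333 = 1.630347
a = ȳ − b·x̄ = 28.966667 − 1.630347·14.833333 = 4.783192
ŷ(15) = 4.783192 + 1.630347·15 = 29.238391
residual = y − ŷ = 28.5 − 29.238391 = -0.738391

-0.738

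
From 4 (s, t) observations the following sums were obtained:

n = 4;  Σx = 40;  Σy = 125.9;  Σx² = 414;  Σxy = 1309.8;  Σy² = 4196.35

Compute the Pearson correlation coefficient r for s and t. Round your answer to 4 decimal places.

Sxx = Σx² − (Σx)²/n = 414 − 400 = 14
Sxy = Σxy − (Σx)(Σy)/n = 1309.8 − 1259 = 50.8
Syy = Σy² − (Σy)²/n = 4196.35 − 3962.7025 = 233.6475
r = Sxy/√(Sxx·Syy) = 50.8/√(3271.065) = 50.8/57.193225 = 0.888217

0.8882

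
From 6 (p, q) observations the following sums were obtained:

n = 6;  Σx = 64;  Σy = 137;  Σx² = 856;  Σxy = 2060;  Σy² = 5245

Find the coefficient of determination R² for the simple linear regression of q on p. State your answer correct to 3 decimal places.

Sxx = Σx² − (Σx)²/n = 856 − 682.666667 = 173.333333
Sxy = Σxy − (Σx)(Σy)/n = 2060 − 1461.333333 = 598.666667
Syy = Σy² − (Σy)²/n = 5245 − 3128.166667 = 2116.833333
R² = Sxy²/(Sxx·Syy) = (598.666667)²/(173.333333·2116.833333) = 0.976790

0.977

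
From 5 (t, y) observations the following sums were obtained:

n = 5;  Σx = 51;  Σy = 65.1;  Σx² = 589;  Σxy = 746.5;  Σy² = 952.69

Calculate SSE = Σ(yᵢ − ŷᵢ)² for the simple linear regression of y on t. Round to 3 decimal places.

6.208

Sxx = Σx² − (Σx)²/n = 589 − 520.2 = 68.8
Sxy = Σxy − (Σx)(Σy)/n = 746.5 − 664.02 = 82.48
Syy = Σy² − (Σy)²/n = 952.69 − 847.602 = 105.088
b = Sxy/Sxx = 82.48/68.8 = 1.198837
SSE = Syy − b·Sxy = 105.088 − 1.198837·82.48 = 6.207907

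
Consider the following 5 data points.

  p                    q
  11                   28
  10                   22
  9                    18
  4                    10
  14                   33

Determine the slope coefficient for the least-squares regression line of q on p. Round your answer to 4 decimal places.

n = 5, Σx = 48, Σy = 111, Σxy = 1192, Σx² = 514
Sxx = Σx² − (Σx)²/n = 514 − 460.8 = 53.2
Sxy = Σxy − (Σx)(Σy)/n = 1192 − 1065.6 = 126.4
b = Sxy/Sxx = 126.4/53.2 = 2.375940

2.3759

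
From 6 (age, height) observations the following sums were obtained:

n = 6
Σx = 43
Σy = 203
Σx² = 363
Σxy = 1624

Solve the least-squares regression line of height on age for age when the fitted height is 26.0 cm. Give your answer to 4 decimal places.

Sxx = Σx² − (Σx)²/n = 363 − 308.166667 = 54.833333
Sxy = Σxy − (Σx)(Σy)/n = 1624 − 1454.833333 = 169.166667
b = Sxy/Sxx = 169.166667/54.833333 = 3.085106
a = ȳ − b·x̄ = 33.833333 − 3.085106·7.166667 = 11.723404
Set a + b·x = 26.0: x = (26.0 − 11.723404) / 3.085106 = 4.627586

4.6276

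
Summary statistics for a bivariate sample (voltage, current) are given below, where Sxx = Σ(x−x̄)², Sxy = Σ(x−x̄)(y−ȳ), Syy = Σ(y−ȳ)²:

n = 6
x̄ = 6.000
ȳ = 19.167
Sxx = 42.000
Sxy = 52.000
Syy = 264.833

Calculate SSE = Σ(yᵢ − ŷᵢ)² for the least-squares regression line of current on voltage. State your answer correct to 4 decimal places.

200.4520

b = Sxy/Sxx = 52/42 = 1.238095
SSE = Syy − b·Sxy = 264.833 − 1.238095·52 = 200.452048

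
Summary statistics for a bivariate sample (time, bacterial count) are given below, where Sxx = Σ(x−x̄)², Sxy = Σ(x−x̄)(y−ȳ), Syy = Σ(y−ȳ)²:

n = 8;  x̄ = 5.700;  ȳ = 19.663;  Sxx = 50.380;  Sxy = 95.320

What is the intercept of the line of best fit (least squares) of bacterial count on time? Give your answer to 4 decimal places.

8.8785

b = Sxy/Sxx = 95.32/50.38 = 1.892021
a = ȳ − b·x̄ = 19.663 − 1.892021·5.7 = 8.878482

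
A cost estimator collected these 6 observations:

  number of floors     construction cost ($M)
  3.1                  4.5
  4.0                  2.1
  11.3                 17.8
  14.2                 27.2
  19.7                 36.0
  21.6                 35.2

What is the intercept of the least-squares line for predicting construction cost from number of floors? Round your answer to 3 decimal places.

n = 6, Σx = 73.9, Σy = 122.8, Σxy = 2079.25, Σx² = 1209.59
Sxx = Σx² − (Σx)²/n = 1209.59 − 910.201667 = 299.388333
Sxy = Σxy − (Σx)(Σy)/n = 2079.25 − 1512.486667 = 566.763333
b = Sxy/Sxx = 566.763333/299.388333 = 1.893071
a = ȳ − b·x̄ = 20.466667 − 1.893071·12.316667 = -2.849656

-2.850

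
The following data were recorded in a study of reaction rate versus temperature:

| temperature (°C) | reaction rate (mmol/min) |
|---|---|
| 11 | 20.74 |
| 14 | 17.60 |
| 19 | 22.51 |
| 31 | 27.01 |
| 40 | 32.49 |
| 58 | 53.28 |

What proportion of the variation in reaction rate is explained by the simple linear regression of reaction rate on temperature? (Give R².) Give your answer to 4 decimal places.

0.9233

n = 6, Σx = 173, Σy = 173.63, Σxy = 6129.38, Σx² = 6603, Σy² = 5870.5063
Sxx = Σx² − (Σx)²/n = 6603 − 4988.166667 = 1614.833333
Sxy = Σxy − (Σx)(Σy)/n = 6129.38 − 5006.331667 = 1123.048333
Syy = Σy² − (Σy)²/n = 5870.5063 − 5024.562817 = 845.943483
R² = Sxy²/(Sxx·Syy) = (1123.048333)²/(1614.833333·845.943483) = 0.923268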